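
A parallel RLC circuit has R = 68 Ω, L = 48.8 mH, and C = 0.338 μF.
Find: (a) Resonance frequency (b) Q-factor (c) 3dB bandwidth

Step 1 — Resonance: ω₀ = 1/√(LC) = 1/√(0.0488·3.38e-07) = 7786 rad/s.
Step 2 — f₀ = ω₀/(2π) = 1239 Hz.
Step 3 — Parallel Q: Q = R/(ω₀L) = 68/(7786·0.0488) = 0.179.
Step 4 — Bandwidth: Δω = ω₀/Q = 4.351e+04 rad/s; BW = Δω/(2π) = 6925 Hz.

(a) f₀ = 1239 Hz  (b) Q = 0.179  (c) BW = 6925 Hz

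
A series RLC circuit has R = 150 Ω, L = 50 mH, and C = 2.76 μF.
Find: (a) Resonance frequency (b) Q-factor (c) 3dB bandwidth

Step 1 — Resonance: ω₀ = 1/√(LC) = 1/√(0.05·2.76e-06) = 2692 rad/s.
Step 2 — f₀ = ω₀/(2π) = 428.4 Hz.
Step 3 — Series Q: Q = ω₀L/R = 2692·0.05/150 = 0.8973.
Step 4 — Bandwidth: Δω = ω₀/Q = 3000 rad/s; BW = Δω/(2π) = 477.5 Hz.

(a) f₀ = 428.4 Hz  (b) Q = 0.8973  (c) BW = 477.5 Hz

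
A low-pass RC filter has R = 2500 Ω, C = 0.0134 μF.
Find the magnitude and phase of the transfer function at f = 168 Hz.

Step 1 — Angular frequency: ω = 2π·168 = 1056 rad/s.
Step 2 — Transfer function: H(jω) = 1/(1 + jωRC).
Step 3 — Denominator: 1 + jωRC = 1 + j·1056·2500·1.34e-08 = 1 + j0.03536.
Step 4 — H = 0.9988 - j0.03532.
Step 5 — Magnitude: |H| = 0.9994 (-0.0 dB); phase: φ = -2.0°.

|H| = 0.9994 (-0.0 dB), φ = -2.0°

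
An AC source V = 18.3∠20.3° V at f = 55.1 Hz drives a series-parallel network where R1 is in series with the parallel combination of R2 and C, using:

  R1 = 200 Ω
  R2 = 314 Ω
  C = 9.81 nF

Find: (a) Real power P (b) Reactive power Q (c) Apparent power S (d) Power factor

Step 1 — Angular frequency: ω = 2π·f = 2π·55.1 = 346.2 rad/s.
Step 2 — Component impedances:
  R1: Z = R = 200 Ω
  R2: Z = R = 314 Ω
  C: Z = 1/(jωC) = -j/(ω·C) = 0 - j2.944e+05 Ω
Step 3 — Parallel branch: R2 || C = 1/(1/R2 + 1/C) = 314 - j0.3349 Ω.
Step 4 — Series with R1: Z_total = R1 + (R2 || C) = 514 - j0.3349 Ω = 514∠-0.0° Ω.
Step 5 — Source phasor: V = 18.3∠20.3° V = 17.16 + j6.349 V.
Step 6 — Current: I = V / Z = 0.03338 + j0.01237 A = 0.0356∠20.3° A.
Step 7 — Complex power: S = V·I* = 0.6515 - j0.0004245 VA.
Step 8 — Real power: P = Re(S) = 0.6515 W.
Step 9 — Reactive power: Q = Im(S) = -0.0004245 VAR.
Step 10 — Apparent power: |S| = 0.6515 VA.
Step 11 — Power factor: PF = P/|S| = 1 (leading).

(a) P = 0.6515 W  (b) Q = -0.0004245 VAR  (c) S = 0.6515 VA  (d) PF = 1 (leading)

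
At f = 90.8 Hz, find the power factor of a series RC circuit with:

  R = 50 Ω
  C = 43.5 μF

Step 1 — Angular frequency: ω = 2π·f = 2π·90.8 = 570.5 rad/s.
Step 2 — Component impedances:
  R: Z = R = 50 Ω
  C: Z = 1/(jωC) = -j/(ω·C) = 0 - j40.29 Ω
Step 3 — Series combination: Z_total = R + C = 50 - j40.29 Ω = 64.22∠-38.9° Ω.
Step 4 — Power factor: PF = cos(φ) = Re(Z)/|Z| = 50/64.22 = 0.7786.
Step 5 — Type: Im(Z) = -40.29 ⇒ leading (phase φ = -38.9°).

PF = 0.7786 (leading, φ = -38.9°)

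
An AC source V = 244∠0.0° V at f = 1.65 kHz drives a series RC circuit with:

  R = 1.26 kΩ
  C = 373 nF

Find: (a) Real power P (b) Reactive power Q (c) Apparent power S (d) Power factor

Step 1 — Angular frequency: ω = 2π·f = 2π·1650 = 1.037e+04 rad/s.
Step 2 — Component impedances:
  R: Z = R = 1260 Ω
  C: Z = 1/(jωC) = -j/(ω·C) = 0 - j258.6 Ω
Step 3 — Series combination: Z_total = R + C = 1260 - j258.6 Ω = 1286∠-11.6° Ω.
Step 4 — Source phasor: V = 244∠0.0° V = 244 V.
Step 5 — Current: I = V / Z = 0.1858 + j0.03814 A = 0.1897∠11.6° A.
Step 6 — Complex power: S = V·I* = 45.34 - j9.306 VA.
Step 7 — Real power: P = Re(S) = 45.34 W.
Step 8 — Reactive power: Q = Im(S) = -9.306 VAR.
Step 9 — Apparent power: |S| = 46.29 VA.
Step 10 — Power factor: PF = P/|S| = 0.9796 (leading).

(a) P = 45.34 W  (b) Q = -9.306 VAR  (c) S = 46.29 VA  (d) PF = 0.9796 (leading)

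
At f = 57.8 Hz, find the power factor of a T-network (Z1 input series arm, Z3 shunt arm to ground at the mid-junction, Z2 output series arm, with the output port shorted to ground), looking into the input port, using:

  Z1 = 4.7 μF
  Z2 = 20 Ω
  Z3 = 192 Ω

Step 1 — Angular frequency: ω = 2π·f = 2π·57.8 = 363.2 rad/s.
Step 2 — Component impedances:
  Z1: Z = 1/(jωC) = -j/(ω·C) = 0 - j585.9 Ω
  Z2: Z = R = 20 Ω
  Z3: Z = R = 192 Ω
Step 3 — With the output port shorted to ground, the output series arm Z2 runs from the junction to ground; the shunt arm Z3 also runs from the junction to ground. They appear in parallel: Z3 || Z2 = 18.11 Ω.
Step 4 — Series with input arm Z1: Z_in = Z1 + (Z3 || Z2) = 18.11 - j585.9 Ω = 586.1∠-88.2° Ω.
Step 5 — Power factor: PF = cos(φ) = Re(Z)/|Z| = 18.11/586.1 = 0.0309.
Step 6 — Type: Im(Z) = -585.9 ⇒ leading (phase φ = -88.2°).

PF = 0.0309 (leading, φ = -88.2°)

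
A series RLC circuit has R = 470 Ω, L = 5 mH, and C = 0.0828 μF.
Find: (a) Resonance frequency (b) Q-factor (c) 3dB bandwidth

Step 1 — Resonance condition Im(Z)=0 gives ω₀ = 1/√(LC).
Step 2 — ω₀ = 1/√(0.005·8.28e-08) = 4.915e+04 rad/s.
Step 3 — f₀ = ω₀/(2π) = 7822 Hz.
Step 4 — Series Q: Q = ω₀L/R = 4.915e+04·0.005/470 = 0.5228.
Step 5 — 3dB bandwidth: Δω = ω₀/Q = 9.4e+04 rad/s; BW = Δω/(2π) = 1.496e+04 Hz.

(a) f₀ = 7822 Hz  (b) Q = 0.5228  (c) BW = 1.496e+04 Hz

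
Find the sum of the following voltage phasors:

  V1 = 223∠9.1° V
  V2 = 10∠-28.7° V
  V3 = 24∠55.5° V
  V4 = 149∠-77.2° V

Step 1 — Convert each phasor to rectangular form:
  V1 = 223·(cos(9.1°) + j·sin(9.1°)) = 220.2 + j35.27 V
  V2 = 10·(cos(-28.7°) + j·sin(-28.7°)) = 8.771 - j4.802 V
  V3 = 24·(cos(55.5°) + j·sin(55.5°)) = 13.59 + j19.78 V
  V4 = 149·(cos(-77.2°) + j·sin(-77.2°)) = 33.01 - j145.3 V
Step 2 — Sum components: V_total = 275.6 - j95.05 V.
Step 3 — Convert to polar: |V_total| = 291.5 V, ∠V_total = -19.0°.

V_total = 291.5∠-19.0° V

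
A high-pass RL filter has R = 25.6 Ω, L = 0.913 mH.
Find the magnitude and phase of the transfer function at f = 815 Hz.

Step 1 — Angular frequency: ω = 2π·815 = 5121 rad/s.
Step 2 — Transfer function: H(jω) = jωL/(R + jωL).
Step 3 — Numerator jωL = j·4.675; denominator R + jωL = 25.6 + j4.675.
Step 4 — H = 0.03228 + j0.1767.
Step 5 — Magnitude: |H| = 0.1797 (-14.9 dB); phase: φ = 79.7°.

|H| = 0.1797 (-14.9 dB), φ = 79.7°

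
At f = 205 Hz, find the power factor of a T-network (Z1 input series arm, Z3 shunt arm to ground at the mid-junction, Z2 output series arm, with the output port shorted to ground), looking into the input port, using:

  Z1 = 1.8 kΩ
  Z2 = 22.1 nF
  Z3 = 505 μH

Step 1 — Angular frequency: ω = 2π·f = 2π·205 = 1288 rad/s.
Step 2 — Component impedances:
  Z1: Z = R = 1800 Ω
  Z2: Z = 1/(jωC) = -j/(ω·C) = 0 - j3.513e+04 Ω
  Z3: Z = jωL = j·1288·0.000505 = 0 + j0.6505 Ω
Step 3 — With the output port shorted to ground, the output series arm Z2 runs from the junction to ground; the shunt arm Z3 also runs from the junction to ground. They appear in parallel: Z3 || Z2 = 0 + j0.6505 Ω.
Step 4 — Series with input arm Z1: Z_in = Z1 + (Z3 || Z2) = 1800 + j0.6505 Ω = 1800∠0.0° Ω.
Step 5 — Power factor: PF = cos(φ) = Re(Z)/|Z| = 1800/1800 = 1.
Step 6 — Type: Im(Z) = 0.6505 ⇒ lagging (phase φ = 0.0°).

PF = 1 (lagging, φ = 0.0°)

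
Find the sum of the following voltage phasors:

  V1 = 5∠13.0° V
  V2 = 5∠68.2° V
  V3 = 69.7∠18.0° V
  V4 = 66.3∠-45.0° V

Step 1 — Convert each phasor to rectangular form:
  V1 = 5·(cos(13.0°) + j·sin(13.0°)) = 4.872 + j1.125 V
  V2 = 5·(cos(68.2°) + j·sin(68.2°)) = 1.857 + j4.642 V
  V3 = 69.7·(cos(18.0°) + j·sin(18.0°)) = 66.29 + j21.54 V
  V4 = 66.3·(cos(-45.0°) + j·sin(-45.0°)) = 46.88 - j46.88 V
Step 2 — Sum components: V_total = 119.9 - j19.58 V.
Step 3 — Convert to polar: |V_total| = 121.5 V, ∠V_total = -9.3°.

V_total = 121.5∠-9.3° V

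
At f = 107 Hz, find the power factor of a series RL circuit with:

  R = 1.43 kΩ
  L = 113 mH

Step 1 — Angular frequency: ω = 2π·f = 2π·107 = 672.3 rad/s.
Step 2 — Component impedances:
  R: Z = R = 1430 Ω
  L: Z = jωL = j·672.3·0.113 = 0 + j75.97 Ω
Step 3 — Series combination: Z_total = R + L = 1430 + j75.97 Ω = 1432∠3.0° Ω.
Step 4 — Power factor: PF = cos(φ) = Re(Z)/|Z| = 1430/1432 = 0.9986.
Step 5 — Type: Im(Z) = 75.97 ⇒ lagging (phase φ = 3.0°).

PF = 0.9986 (lagging, φ = 3.0°)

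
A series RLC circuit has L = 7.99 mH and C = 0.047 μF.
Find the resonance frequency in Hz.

Step 1 — Resonance condition Im(Z)=0 gives ω₀ = 1/√(LC).
Step 2 — ω₀ = 1/√(0.00799·4.7e-08) = 5.16e+04 rad/s.
Step 3 — f₀ = ω₀/(2π) = 8213 Hz.

f₀ = 8213 Hz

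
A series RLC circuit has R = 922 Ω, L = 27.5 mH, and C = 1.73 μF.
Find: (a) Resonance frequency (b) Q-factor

Step 1 — Resonance condition Im(Z)=0 gives ω₀ = 1/√(LC).
Step 2 — ω₀ = 1/√(0.0275·1.73e-06) = 4585 rad/s.
Step 3 — f₀ = ω₀/(2π) = 729.7 Hz.
Step 4 — Series Q: Q = ω₀L/R = 4585·0.0275/922 = 0.1367.

(a) f₀ = 729.7 Hz  (b) Q = 0.1367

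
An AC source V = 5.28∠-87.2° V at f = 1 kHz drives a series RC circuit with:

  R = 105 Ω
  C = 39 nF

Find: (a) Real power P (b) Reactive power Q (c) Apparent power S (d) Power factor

Step 1 — Angular frequency: ω = 2π·f = 2π·1000 = 6283 rad/s.
Step 2 — Component impedances:
  R: Z = R = 105 Ω
  C: Z = 1/(jωC) = -j/(ω·C) = 0 - j4081 Ω
Step 3 — Series combination: Z_total = R + C = 105 - j4081 Ω = 4082∠-88.5° Ω.
Step 4 — Source phasor: V = 5.28∠-87.2° V = 0.2579 - j5.274 V.
Step 5 — Current: I = V / Z = 0.001293 + j2.993e-05 A = 0.001293∠1.3° A.
Step 6 — Complex power: S = V·I* = 0.0001757 - j0.006827 VA.
Step 7 — Real power: P = Re(S) = 0.0001757 W.
Step 8 — Reactive power: Q = Im(S) = -0.006827 VAR.
Step 9 — Apparent power: |S| = 0.006829 VA.
Step 10 — Power factor: PF = P/|S| = 0.02572 (leading).

(a) P = 0.0001757 W  (b) Q = -0.006827 VAR  (c) S = 0.006829 VA  (d) PF = 0.02572 (leading)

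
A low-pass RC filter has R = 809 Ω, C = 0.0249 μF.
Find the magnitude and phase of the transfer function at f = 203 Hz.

Step 1 — Angular frequency: ω = 2π·203 = 1275 rad/s.
Step 2 — Transfer function: H(jω) = 1/(1 + jωRC).
Step 3 — Denominator: 1 + jωRC = 1 + j·1275·809·2.49e-08 = 1 + j0.02569.
Step 4 — H = 0.9993 - j0.02568.
Step 5 — Magnitude: |H| = 0.9997 (-0.0 dB); phase: φ = -1.5°.

|H| = 0.9997 (-0.0 dB), φ = -1.5°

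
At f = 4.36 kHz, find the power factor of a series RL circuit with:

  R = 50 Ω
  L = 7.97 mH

Step 1 — Angular frequency: ω = 2π·f = 2π·4360 = 2.739e+04 rad/s.
Step 2 — Component impedances:
  R: Z = R = 50 Ω
  L: Z = jωL = j·2.739e+04·0.00797 = 0 + j218.3 Ω
Step 3 — Series combination: Z_total = R + L = 50 + j218.3 Ω = 224∠77.1° Ω.
Step 4 — Power factor: PF = cos(φ) = Re(Z)/|Z| = 50/224 = 0.2232.
Step 5 — Type: Im(Z) = 218.3 ⇒ lagging (phase φ = 77.1°).

PF = 0.2232 (lagging, φ = 77.1°)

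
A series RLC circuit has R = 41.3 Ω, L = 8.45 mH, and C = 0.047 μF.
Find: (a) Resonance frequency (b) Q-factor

Step 1 — Resonance condition Im(Z)=0 gives ω₀ = 1/√(LC).
Step 2 — ω₀ = 1/√(0.00845·4.7e-08) = 5.018e+04 rad/s.
Step 3 — f₀ = ω₀/(2π) = 7986 Hz.
Step 4 — Series Q: Q = ω₀L/R = 5.018e+04·0.00845/41.3 = 10.27.

(a) f₀ = 7986 Hz  (b) Q = 10.27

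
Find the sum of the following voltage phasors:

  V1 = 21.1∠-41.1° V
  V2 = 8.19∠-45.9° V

Step 1 — Convert each phasor to rectangular form:
  V1 = 21.1·(cos(-41.1°) + j·sin(-41.1°)) = 15.9 - j13.87 V
  V2 = 8.19·(cos(-45.9°) + j·sin(-45.9°)) = 5.7 - j5.881 V
Step 2 — Sum components: V_total = 21.6 - j19.75 V.
Step 3 — Convert to polar: |V_total| = 29.27 V, ∠V_total = -42.4°.

V_total = 29.27∠-42.4° V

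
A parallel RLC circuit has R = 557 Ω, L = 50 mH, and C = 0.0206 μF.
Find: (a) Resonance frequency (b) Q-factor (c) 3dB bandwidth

Step 1 — Resonance: ω₀ = 1/√(LC) = 1/√(0.05·2.06e-08) = 3.116e+04 rad/s.
Step 2 — f₀ = ω₀/(2π) = 4959 Hz.
Step 3 — Parallel Q: Q = R/(ω₀L) = 557/(3.116e+04·0.05) = 0.3575.
Step 4 — Bandwidth: Δω = ω₀/Q = 8.715e+04 rad/s; BW = Δω/(2π) = 1.387e+04 Hz.

(a) f₀ = 4959 Hz  (b) Q = 0.3575  (c) BW = 1.387e+04 Hz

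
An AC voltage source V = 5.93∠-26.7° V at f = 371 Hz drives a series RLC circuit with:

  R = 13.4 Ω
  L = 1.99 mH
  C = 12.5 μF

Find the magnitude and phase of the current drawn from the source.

Step 1 — Angular frequency: ω = 2π·f = 2π·371 = 2331 rad/s.
Step 2 — Component impedances:
  R: Z = R = 13.4 Ω
  L: Z = jωL = j·2331·0.00199 = 0 + j4.639 Ω
  C: Z = 1/(jωC) = -j/(ω·C) = 0 - j34.32 Ω
Step 3 — Series combination: Z_total = R + L + C = 13.4 - j29.68 Ω = 32.57∠-65.7° Ω.
Step 4 — Source phasor: V = 5.93∠-26.7° V = 5.298 - j2.664 V.
Step 5 — Ohm's law: I = V / Z_total = (5.298 - j2.664) / (13.4 - j29.68) = 0.1415 + j0.1146 A.
Step 6 — Convert to polar: |I| = 0.1821 A, ∠I = 39.0°.

I = 0.1821∠39.0° A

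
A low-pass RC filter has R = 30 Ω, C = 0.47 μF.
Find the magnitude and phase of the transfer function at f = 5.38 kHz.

Step 1 — Angular frequency: ω = 2π·5380 = 3.38e+04 rad/s.
Step 2 — Transfer function: H(jω) = 1/(1 + jωRC).
Step 3 — Denominator: 1 + jωRC = 1 + j·3.38e+04·30·4.7e-07 = 1 + j0.4766.
Step 4 — H = 0.8149 - j0.3884.
Step 5 — Magnitude: |H| = 0.9027 (-0.9 dB); phase: φ = -25.5°.

|H| = 0.9027 (-0.9 dB), φ = -25.5°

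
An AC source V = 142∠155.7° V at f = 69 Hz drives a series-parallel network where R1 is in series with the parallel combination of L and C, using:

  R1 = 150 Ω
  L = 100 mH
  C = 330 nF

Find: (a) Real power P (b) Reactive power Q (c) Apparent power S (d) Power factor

Step 1 — Angular frequency: ω = 2π·f = 2π·69 = 433.5 rad/s.
Step 2 — Component impedances:
  R1: Z = R = 150 Ω
  L: Z = jωL = j·433.5·0.1 = 0 + j43.35 Ω
  C: Z = 1/(jωC) = -j/(ω·C) = 0 - j6990 Ω
Step 3 — Parallel branch: L || C = 1/(1/L + 1/C) = 0 + j43.62 Ω.
Step 4 — Series with R1: Z_total = R1 + (L || C) = 150 + j43.62 Ω = 156.2∠16.2° Ω.
Step 5 — Source phasor: V = 142∠155.7° V = -129.4 + j58.44 V.
Step 6 — Current: I = V / Z = -0.691 + j0.5905 A = 0.909∠139.5° A.
Step 7 — Complex power: S = V·I* = 123.9 + j36.05 VA.
Step 8 — Real power: P = Re(S) = 123.9 W.
Step 9 — Reactive power: Q = Im(S) = 36.05 VAR.
Step 10 — Apparent power: |S| = 129.1 VA.
Step 11 — Power factor: PF = P/|S| = 0.9602 (lagging).

(a) P = 123.9 W  (b) Q = 36.05 VAR  (c) S = 129.1 VA  (d) PF = 0.9602 (lagging)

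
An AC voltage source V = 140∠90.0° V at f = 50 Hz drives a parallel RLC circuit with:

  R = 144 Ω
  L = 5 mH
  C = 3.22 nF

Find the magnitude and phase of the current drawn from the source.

Step 1 — Angular frequency: ω = 2π·f = 2π·50 = 314.2 rad/s.
Step 2 — Component impedances:
  R: Z = R = 144 Ω
  L: Z = jωL = j·314.2·0.005 = 0 + j1.571 Ω
  C: Z = 1/(jωC) = -j/(ω·C) = 0 - j9.885e+05 Ω
Step 3 — Parallel combination: 1/Z_total = 1/R + 1/L + 1/C; Z_total = 0.01713 + j1.571 Ω = 1.571∠89.4° Ω.
Step 4 — Source phasor: V = 140∠90.0° V = 0 + j140 V.
Step 5 — Ohm's law: I = V / Z_total = (0 + j140) / (0.01713 + j1.571) = 89.13 + j0.9722 A.
Step 6 — Convert to polar: |I| = 89.13 A, ∠I = 0.6°.

I = 89.13∠0.6° A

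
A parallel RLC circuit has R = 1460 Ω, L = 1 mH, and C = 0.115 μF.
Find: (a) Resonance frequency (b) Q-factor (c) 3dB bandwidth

Step 1 — Resonance: ω₀ = 1/√(LC) = 1/√(0.001·1.15e-07) = 9.325e+04 rad/s.
Step 2 — f₀ = ω₀/(2π) = 1.484e+04 Hz.
Step 3 — Parallel Q: Q = R/(ω₀L) = 1460/(9.325e+04·0.001) = 15.66.
Step 4 — Bandwidth: Δω = ω₀/Q = 5956 rad/s; BW = Δω/(2π) = 947.9 Hz.

(a) f₀ = 1.484e+04 Hz  (b) Q = 15.66  (c) BW = 947.9 Hz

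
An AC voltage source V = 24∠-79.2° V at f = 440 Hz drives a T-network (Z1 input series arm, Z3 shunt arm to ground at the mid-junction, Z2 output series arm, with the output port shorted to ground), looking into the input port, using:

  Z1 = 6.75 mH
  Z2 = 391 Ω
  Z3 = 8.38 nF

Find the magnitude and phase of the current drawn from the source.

Step 1 — Angular frequency: ω = 2π·f = 2π·440 = 2765 rad/s.
Step 2 — Component impedances:
  Z1: Z = jωL = j·2765·0.00675 = 0 + j18.66 Ω
  Z2: Z = R = 391 Ω
  Z3: Z = 1/(jωC) = -j/(ω·C) = 0 - j4.316e+04 Ω
Step 3 — With the output port shorted to ground, the output series arm Z2 runs from the junction to ground; the shunt arm Z3 also runs from the junction to ground. They appear in parallel: Z3 || Z2 = 391 - j3.542 Ω.
Step 4 — Series with input arm Z1: Z_in = Z1 + (Z3 || Z2) = 391 + j15.12 Ω = 391.3∠2.2° Ω.
Step 5 — Source phasor: V = 24∠-79.2° V = 4.497 - j23.57 V.
Step 6 — Ohm's law: I = V / Z_total = (4.497 - j23.57) / (391 + j15.12) = 0.009157 - j0.06065 A.
Step 7 — Convert to polar: |I| = 0.06134 A, ∠I = -81.4°.

I = 0.06134∠-81.4° A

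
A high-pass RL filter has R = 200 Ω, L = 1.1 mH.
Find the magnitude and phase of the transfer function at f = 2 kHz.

Step 1 — Angular frequency: ω = 2π·2000 = 1.257e+04 rad/s.
Step 2 — Transfer function: H(jω) = jωL/(R + jωL).
Step 3 — Numerator jωL = j·13.82; denominator R + jωL = 200 + j13.82.
Step 4 — H = 0.004754 + j0.06879.
Step 5 — Magnitude: |H| = 0.06895 (-23.2 dB); phase: φ = 86.0°.

|H| = 0.06895 (-23.2 dB), φ = 86.0°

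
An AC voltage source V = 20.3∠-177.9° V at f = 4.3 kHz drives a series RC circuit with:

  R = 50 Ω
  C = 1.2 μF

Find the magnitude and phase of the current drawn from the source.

Step 1 — Angular frequency: ω = 2π·f = 2π·4300 = 2.702e+04 rad/s.
Step 2 — Component impedances:
  R: Z = R = 50 Ω
  C: Z = 1/(jωC) = -j/(ω·C) = 0 - j30.84 Ω
Step 3 — Series combination: Z_total = R + C = 50 - j30.84 Ω = 58.75∠-31.7° Ω.
Step 4 — Source phasor: V = 20.3∠-177.9° V = -20.29 - j0.7439 V.
Step 5 — Ohm's law: I = V / Z_total = (-20.29 - j0.7439) / (50 - j30.84) = -0.2872 - j0.1921 A.
Step 6 — Convert to polar: |I| = 0.3455 A, ∠I = -146.2°.

I = 0.3455∠-146.2° A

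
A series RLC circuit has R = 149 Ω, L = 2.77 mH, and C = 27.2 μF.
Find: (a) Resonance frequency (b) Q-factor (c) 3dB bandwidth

Step 1 — Resonance condition Im(Z)=0 gives ω₀ = 1/√(LC).
Step 2 — ω₀ = 1/√(0.00277·2.72e-05) = 3643 rad/s.
Step 3 — f₀ = ω₀/(2π) = 579.8 Hz.
Step 4 — Series Q: Q = ω₀L/R = 3643·0.00277/149 = 0.06773.
Step 5 — 3dB bandwidth: Δω = ω₀/Q = 5.379e+04 rad/s; BW = Δω/(2π) = 8561 Hz.

(a) f₀ = 579.8 Hz  (b) Q = 0.06773  (c) BW = 8561 Hz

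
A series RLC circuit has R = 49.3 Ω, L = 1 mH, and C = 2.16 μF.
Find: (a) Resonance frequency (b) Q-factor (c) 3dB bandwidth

Step 1 — Resonance condition Im(Z)=0 gives ω₀ = 1/√(LC).
Step 2 — ω₀ = 1/√(0.001·2.16e-06) = 2.152e+04 rad/s.
Step 3 — f₀ = ω₀/(2π) = 3424 Hz.
Step 4 — Series Q: Q = ω₀L/R = 2.152e+04·0.001/49.3 = 0.4364.
Step 5 — 3dB bandwidth: Δω = ω₀/Q = 4.93e+04 rad/s; BW = Δω/(2π) = 7846 Hz.

(a) f₀ = 3424 Hz  (b) Q = 0.4364  (c) BW = 7846 Hz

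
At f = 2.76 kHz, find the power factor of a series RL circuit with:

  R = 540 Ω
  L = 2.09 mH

Step 1 — Angular frequency: ω = 2π·f = 2π·2760 = 1.734e+04 rad/s.
Step 2 — Component impedances:
  R: Z = R = 540 Ω
  L: Z = jωL = j·1.734e+04·0.00209 = 0 + j36.24 Ω
Step 3 — Series combination: Z_total = R + L = 540 + j36.24 Ω = 541.2∠3.8° Ω.
Step 4 — Power factor: PF = cos(φ) = Re(Z)/|Z| = 540/541.2 = 0.9978.
Step 5 — Type: Im(Z) = 36.24 ⇒ lagging (phase φ = 3.8°).

PF = 0.9978 (lagging, φ = 3.8°)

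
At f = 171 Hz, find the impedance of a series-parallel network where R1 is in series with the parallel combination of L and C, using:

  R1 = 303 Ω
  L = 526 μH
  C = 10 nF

Step 1 — Angular frequency: ω = 2π·f = 2π·171 = 1074 rad/s.
Step 2 — Component impedances:
  R1: Z = R = 303 Ω
  L: Z = jωL = j·1074·0.000526 = 0 + j0.5651 Ω
  C: Z = 1/(jωC) = -j/(ω·C) = 0 - j9.307e+04 Ω
Step 3 — Parallel branch: L || C = 1/(1/L + 1/C) = 0 + j0.5652 Ω.
Step 4 — Series with R1: Z_total = R1 + (L || C) = 303 + j0.5652 Ω = 303∠0.1° Ω.

Z = 303 + j0.5652 Ω = 303∠0.1° Ω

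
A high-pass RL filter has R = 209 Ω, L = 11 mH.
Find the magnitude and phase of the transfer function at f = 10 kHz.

Step 1 — Angular frequency: ω = 2π·1e+04 = 6.283e+04 rad/s.
Step 2 — Transfer function: H(jω) = jωL/(R + jωL).
Step 3 — Numerator jωL = j·691.2; denominator R + jωL = 209 + j691.2.
Step 4 — H = 0.9162 + j0.2771.
Step 5 — Magnitude: |H| = 0.9572 (-0.4 dB); phase: φ = 16.8°.

|H| = 0.9572 (-0.4 dB), φ = 16.8°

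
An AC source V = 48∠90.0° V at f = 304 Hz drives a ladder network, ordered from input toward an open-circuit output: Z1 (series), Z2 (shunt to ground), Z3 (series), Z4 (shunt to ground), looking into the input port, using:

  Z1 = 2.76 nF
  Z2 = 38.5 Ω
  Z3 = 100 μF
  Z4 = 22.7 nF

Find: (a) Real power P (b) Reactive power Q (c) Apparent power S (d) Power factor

Step 1 — Angular frequency: ω = 2π·f = 2π·304 = 1910 rad/s.
Step 2 — Component impedances:
  Z1: Z = 1/(jωC) = -j/(ω·C) = 0 - j1.897e+05 Ω
  Z2: Z = R = 38.5 Ω
  Z3: Z = 1/(jωC) = -j/(ω·C) = 0 - j5.235 Ω
  Z4: Z = 1/(jωC) = -j/(ω·C) = 0 - j2.306e+04 Ω
Step 3 — Ladder network (open output): work backward from the far end, alternating series and parallel combinations. Z_in = 38.5 - j1.897e+05 Ω = 1.897e+05∠-90.0° Ω.
Step 4 — Source phasor: V = 48∠90.0° V = 0 + j48 V.
Step 5 — Current: I = V / Z = -0.000253 + j5.136e-08 A = 0.000253∠180.0° A.
Step 6 — Complex power: S = V·I* = 2.465e-06 - j0.01215 VA.
Step 7 — Real power: P = Re(S) = 2.465e-06 W.
Step 8 — Reactive power: Q = Im(S) = -0.01215 VAR.
Step 9 — Apparent power: |S| = 0.01215 VA.
Step 10 — Power factor: PF = P/|S| = 0.000203 (leading).

(a) P = 2.465e-06 W  (b) Q = -0.01215 VAR  (c) S = 0.01215 VA  (d) PF = 0.000203 (leading)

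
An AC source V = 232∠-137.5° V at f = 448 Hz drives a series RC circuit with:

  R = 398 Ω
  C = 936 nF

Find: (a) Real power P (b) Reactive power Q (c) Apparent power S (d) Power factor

Step 1 — Angular frequency: ω = 2π·f = 2π·448 = 2815 rad/s.
Step 2 — Component impedances:
  R: Z = R = 398 Ω
  C: Z = 1/(jωC) = -j/(ω·C) = 0 - j379.5 Ω
Step 3 — Series combination: Z_total = R + C = 398 - j379.5 Ω = 550∠-43.6° Ω.
Step 4 — Source phasor: V = 232∠-137.5° V = -171 - j156.7 V.
Step 5 — Current: I = V / Z = -0.02839 - j0.4209 A = 0.4218∠-93.9° A.
Step 6 — Complex power: S = V·I* = 70.83 - j67.54 VA.
Step 7 — Real power: P = Re(S) = 70.83 W.
Step 8 — Reactive power: Q = Im(S) = -67.54 VAR.
Step 9 — Apparent power: |S| = 97.87 VA.
Step 10 — Power factor: PF = P/|S| = 0.7237 (leading).

(a) P = 70.83 W  (b) Q = -67.54 VAR  (c) S = 97.87 VA  (d) PF = 0.7237 (leading)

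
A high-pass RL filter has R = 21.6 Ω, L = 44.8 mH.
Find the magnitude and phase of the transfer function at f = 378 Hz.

Step 1 — Angular frequency: ω = 2π·378 = 2375 rad/s.
Step 2 — Transfer function: H(jω) = jωL/(R + jωL).
Step 3 — Numerator jωL = j·106.4; denominator R + jωL = 21.6 + j106.4.
Step 4 — H = 0.9604 + j0.195.
Step 5 — Magnitude: |H| = 0.98 (-0.2 dB); phase: φ = 11.5°.

|H| = 0.98 (-0.2 dB), φ = 11.5°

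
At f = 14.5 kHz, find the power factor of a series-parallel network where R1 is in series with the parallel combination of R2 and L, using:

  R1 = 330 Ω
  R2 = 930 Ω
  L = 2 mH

Step 1 — Angular frequency: ω = 2π·f = 2π·1.45e+04 = 9.111e+04 rad/s.
Step 2 — Component impedances:
  R1: Z = R = 330 Ω
  R2: Z = R = 930 Ω
  L: Z = jωL = j·9.111e+04·0.002 = 0 + j182.2 Ω
Step 3 — Parallel branch: R2 || L = 1/(1/R2 + 1/L) = 34.38 + j175.5 Ω.
Step 4 — Series with R1: Z_total = R1 + (R2 || L) = 364.4 + j175.5 Ω = 404.4∠25.7° Ω.
Step 5 — Power factor: PF = cos(φ) = Re(Z)/|Z| = 364.38/404.43 = 0.901.
Step 6 — Type: Im(Z) = 175.5 ⇒ lagging (phase φ = 25.7°).

PF = 0.901 (lagging, φ = 25.7°)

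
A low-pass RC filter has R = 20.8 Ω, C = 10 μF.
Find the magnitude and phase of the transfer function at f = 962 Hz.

Step 1 — Angular frequency: ω = 2π·962 = 6044 rad/s.
Step 2 — Transfer function: H(jω) = 1/(1 + jωRC).
Step 3 — Denominator: 1 + jωRC = 1 + j·6044·20.8·1e-05 = 1 + j1.257.
Step 4 — H = 0.3875 - j0.4872.
Step 5 — Magnitude: |H| = 0.6225 (-4.1 dB); phase: φ = -51.5°.

|H| = 0.6225 (-4.1 dB), φ = -51.5°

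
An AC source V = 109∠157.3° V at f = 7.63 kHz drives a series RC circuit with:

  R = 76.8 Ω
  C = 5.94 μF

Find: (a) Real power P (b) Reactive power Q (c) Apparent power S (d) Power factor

Step 1 — Angular frequency: ω = 2π·f = 2π·7630 = 4.794e+04 rad/s.
Step 2 — Component impedances:
  R: Z = R = 76.8 Ω
  C: Z = 1/(jωC) = -j/(ω·C) = 0 - j3.512 Ω
Step 3 — Series combination: Z_total = R + C = 76.8 - j3.512 Ω = 76.88∠-2.6° Ω.
Step 4 — Source phasor: V = 109∠157.3° V = -100.6 + j42.06 V.
Step 5 — Current: I = V / Z = -1.332 + j0.4868 A = 1.418∠159.9° A.
Step 6 — Complex power: S = V·I* = 154.4 - j7.059 VA.
Step 7 — Real power: P = Re(S) = 154.4 W.
Step 8 — Reactive power: Q = Im(S) = -7.059 VAR.
Step 9 — Apparent power: |S| = 154.5 VA.
Step 10 — Power factor: PF = P/|S| = 0.999 (leading).

(a) P = 154.4 W  (b) Q = -7.059 VAR  (c) S = 154.5 VA  (d) PF = 0.999 (leading)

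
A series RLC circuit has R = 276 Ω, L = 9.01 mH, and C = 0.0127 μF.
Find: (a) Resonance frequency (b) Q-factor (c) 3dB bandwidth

Step 1 — Resonance condition Im(Z)=0 gives ω₀ = 1/√(LC).
Step 2 — ω₀ = 1/√(0.00901·1.27e-08) = 9.348e+04 rad/s.
Step 3 — f₀ = ω₀/(2π) = 1.488e+04 Hz.
Step 4 — Series Q: Q = ω₀L/R = 9.348e+04·0.00901/276 = 3.052.
Step 5 — 3dB bandwidth: Δω = ω₀/Q = 3.063e+04 rad/s; BW = Δω/(2π) = 4875 Hz.

(a) f₀ = 1.488e+04 Hz  (b) Q = 3.052  (c) BW = 4875 Hz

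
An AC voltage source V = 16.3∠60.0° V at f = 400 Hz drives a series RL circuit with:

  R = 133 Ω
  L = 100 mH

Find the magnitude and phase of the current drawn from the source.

Step 1 — Angular frequency: ω = 2π·f = 2π·400 = 2513 rad/s.
Step 2 — Component impedances:
  R: Z = R = 133 Ω
  L: Z = jωL = j·2513·0.1 = 0 + j251.3 Ω
Step 3 — Series combination: Z_total = R + L = 133 + j251.3 Ω = 284.3∠62.1° Ω.
Step 4 — Source phasor: V = 16.3∠60.0° V = 8.15 + j14.12 V.
Step 5 — Ohm's law: I = V / Z_total = (8.15 + j14.12) / (133 + j251.3) = 0.05728 - j0.002113 A.
Step 6 — Convert to polar: |I| = 0.05732 A, ∠I = -2.1°.

I = 0.05732∠-2.1° A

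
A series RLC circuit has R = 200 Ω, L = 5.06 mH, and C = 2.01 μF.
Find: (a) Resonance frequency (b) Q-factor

Step 1 — Resonance condition Im(Z)=0 gives ω₀ = 1/√(LC).
Step 2 — ω₀ = 1/√(0.00506·2.01e-06) = 9916 rad/s.
Step 3 — f₀ = ω₀/(2π) = 1578 Hz.
Step 4 — Series Q: Q = ω₀L/R = 9916·0.00506/200 = 0.2509.

(a) f₀ = 1578 Hz  (b) Q = 0.2509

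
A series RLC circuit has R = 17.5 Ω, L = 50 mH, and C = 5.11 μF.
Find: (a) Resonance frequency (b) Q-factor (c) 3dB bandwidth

Step 1 — Resonance: ω₀ = 1/√(LC) = 1/√(0.05·5.11e-06) = 1978 rad/s.
Step 2 — f₀ = ω₀/(2π) = 314.9 Hz.
Step 3 — Series Q: Q = ω₀L/R = 1978·0.05/17.5 = 5.652.
Step 4 — Bandwidth: Δω = ω₀/Q = 350 rad/s; BW = Δω/(2π) = 55.7 Hz.

(a) f₀ = 314.9 Hz  (b) Q = 5.652  (c) BW = 55.7 Hz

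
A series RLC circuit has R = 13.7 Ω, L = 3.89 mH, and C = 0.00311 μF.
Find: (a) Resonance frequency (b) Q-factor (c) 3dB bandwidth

Step 1 — Resonance: ω₀ = 1/√(LC) = 1/√(0.00389·3.11e-09) = 2.875e+05 rad/s.
Step 2 — f₀ = ω₀/(2π) = 4.576e+04 Hz.
Step 3 — Series Q: Q = ω₀L/R = 2.875e+05·0.00389/13.7 = 81.63.
Step 4 — Bandwidth: Δω = ω₀/Q = 3522 rad/s; BW = Δω/(2π) = 560.5 Hz.

(a) f₀ = 4.576e+04 Hz  (b) Q = 81.63  (c) BW = 560.5 Hz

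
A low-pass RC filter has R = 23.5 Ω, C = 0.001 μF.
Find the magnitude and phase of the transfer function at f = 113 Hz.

Step 1 — Angular frequency: ω = 2π·113 = 710 rad/s.
Step 2 — Transfer function: H(jω) = 1/(1 + jωRC).
Step 3 — Denominator: 1 + jωRC = 1 + j·710·23.5·1e-09 = 1 + j1.668e-05.
Step 4 — H = 1 - j1.668e-05.
Step 5 — Magnitude: |H| = 1 (-0.0 dB); phase: φ = -0.0°.

|H| = 1 (-0.0 dB), φ = -0.0°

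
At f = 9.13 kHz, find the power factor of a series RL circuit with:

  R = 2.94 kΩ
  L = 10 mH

Step 1 — Angular frequency: ω = 2π·f = 2π·9130 = 5.737e+04 rad/s.
Step 2 — Component impedances:
  R: Z = R = 2940 Ω
  L: Z = jωL = j·5.737e+04·0.01 = 0 + j573.7 Ω
Step 3 — Series combination: Z_total = R + L = 2940 + j573.7 Ω = 2995∠11.0° Ω.
Step 4 — Power factor: PF = cos(φ) = Re(Z)/|Z| = 2940/2995.4 = 0.9815.
Step 5 — Type: Im(Z) = 573.7 ⇒ lagging (phase φ = 11.0°).

PF = 0.9815 (lagging, φ = 11.0°)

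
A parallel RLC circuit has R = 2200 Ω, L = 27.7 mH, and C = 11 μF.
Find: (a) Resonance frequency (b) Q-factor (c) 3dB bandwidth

Step 1 — Resonance: ω₀ = 1/√(LC) = 1/√(0.0277·1.1e-05) = 1812 rad/s.
Step 2 — f₀ = ω₀/(2π) = 288.3 Hz.
Step 3 — Parallel Q: Q = R/(ω₀L) = 2200/(1812·0.0277) = 43.84.
Step 4 — Bandwidth: Δω = ω₀/Q = 41.32 rad/s; BW = Δω/(2π) = 6.577 Hz.

(a) f₀ = 288.3 Hz  (b) Q = 43.84  (c) BW = 6.577 Hz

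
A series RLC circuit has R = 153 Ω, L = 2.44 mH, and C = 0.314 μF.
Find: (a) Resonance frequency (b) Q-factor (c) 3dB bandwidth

Step 1 — Resonance: ω₀ = 1/√(LC) = 1/√(0.00244·3.14e-07) = 3.613e+04 rad/s.
Step 2 — f₀ = ω₀/(2π) = 5750 Hz.
Step 3 — Series Q: Q = ω₀L/R = 3.613e+04·0.00244/153 = 0.5762.
Step 4 — Bandwidth: Δω = ω₀/Q = 6.27e+04 rad/s; BW = Δω/(2π) = 9980 Hz.

(a) f₀ = 5750 Hz  (b) Q = 0.5762  (c) BW = 9980 Hz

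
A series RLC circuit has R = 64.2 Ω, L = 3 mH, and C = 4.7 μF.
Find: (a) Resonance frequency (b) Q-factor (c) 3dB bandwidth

Step 1 — Resonance: ω₀ = 1/√(LC) = 1/√(0.003·4.7e-06) = 8422 rad/s.
Step 2 — f₀ = ω₀/(2π) = 1340 Hz.
Step 3 — Series Q: Q = ω₀L/R = 8422·0.003/64.2 = 0.3935.
Step 4 — Bandwidth: Δω = ω₀/Q = 2.14e+04 rad/s; BW = Δω/(2π) = 3406 Hz.

(a) f₀ = 1340 Hz  (b) Q = 0.3935  (c) BW = 3406 Hz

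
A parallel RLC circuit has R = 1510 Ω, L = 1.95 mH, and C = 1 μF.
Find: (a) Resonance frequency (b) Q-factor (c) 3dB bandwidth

Step 1 — Resonance: ω₀ = 1/√(LC) = 1/√(0.00195·1e-06) = 2.265e+04 rad/s.
Step 2 — f₀ = ω₀/(2π) = 3604 Hz.
Step 3 — Parallel Q: Q = R/(ω₀L) = 1510/(2.265e+04·0.00195) = 34.19.
Step 4 — Bandwidth: Δω = ω₀/Q = 662.3 rad/s; BW = Δω/(2π) = 105.4 Hz.

(a) f₀ = 3604 Hz  (b) Q = 34.19  (c) BW = 105.4 Hz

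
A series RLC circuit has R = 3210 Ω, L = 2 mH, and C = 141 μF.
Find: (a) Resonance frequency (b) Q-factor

Step 1 — Resonance condition Im(Z)=0 gives ω₀ = 1/√(LC).
Step 2 — ω₀ = 1/√(0.002·0.000141) = 1883 rad/s.
Step 3 — f₀ = ω₀/(2π) = 299.7 Hz.
Step 4 — Series Q: Q = ω₀L/R = 1883·0.002/3210 = 0.001173.

(a) f₀ = 299.7 Hz  (b) Q = 0.001173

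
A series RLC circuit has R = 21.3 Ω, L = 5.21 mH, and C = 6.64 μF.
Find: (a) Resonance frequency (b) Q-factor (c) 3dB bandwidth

Step 1 — Resonance: ω₀ = 1/√(LC) = 1/√(0.00521·6.64e-06) = 5376 rad/s.
Step 2 — f₀ = ω₀/(2π) = 855.7 Hz.
Step 3 — Series Q: Q = ω₀L/R = 5376·0.00521/21.3 = 1.315.
Step 4 — Bandwidth: Δω = ω₀/Q = 4088 rad/s; BW = Δω/(2π) = 650.7 Hz.

(a) f₀ = 855.7 Hz  (b) Q = 1.315  (c) BW = 650.7 Hz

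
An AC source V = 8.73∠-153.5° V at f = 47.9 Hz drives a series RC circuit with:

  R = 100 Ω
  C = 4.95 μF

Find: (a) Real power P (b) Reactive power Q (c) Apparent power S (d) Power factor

Step 1 — Angular frequency: ω = 2π·f = 2π·47.9 = 301 rad/s.
Step 2 — Component impedances:
  R: Z = R = 100 Ω
  C: Z = 1/(jωC) = -j/(ω·C) = 0 - j671.2 Ω
Step 3 — Series combination: Z_total = R + C = 100 - j671.2 Ω = 678.7∠-81.5° Ω.
Step 4 — Source phasor: V = 8.73∠-153.5° V = -7.813 - j3.895 V.
Step 5 — Current: I = V / Z = 0.003981 - j0.01223 A = 0.01286∠-72.0° A.
Step 6 — Complex power: S = V·I* = 0.01655 - j0.1111 VA.
Step 7 — Real power: P = Re(S) = 0.01655 W.
Step 8 — Reactive power: Q = Im(S) = -0.1111 VAR.
Step 9 — Apparent power: |S| = 0.1123 VA.
Step 10 — Power factor: PF = P/|S| = 0.1474 (leading).

(a) P = 0.01655 W  (b) Q = -0.1111 VAR  (c) S = 0.1123 VA  (d) PF = 0.1474 (leading)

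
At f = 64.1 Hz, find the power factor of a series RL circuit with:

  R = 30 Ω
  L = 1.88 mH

Step 1 — Angular frequency: ω = 2π·f = 2π·64.1 = 402.8 rad/s.
Step 2 — Component impedances:
  R: Z = R = 30 Ω
  L: Z = jωL = j·402.8·0.00188 = 0 + j0.7572 Ω
Step 3 — Series combination: Z_total = R + L = 30 + j0.7572 Ω = 30.01∠1.4° Ω.
Step 4 — Power factor: PF = cos(φ) = Re(Z)/|Z| = 30/30.01 = 0.9997.
Step 5 — Type: Im(Z) = 0.7572 ⇒ lagging (phase φ = 1.4°).

PF = 0.9997 (lagging, φ = 1.4°)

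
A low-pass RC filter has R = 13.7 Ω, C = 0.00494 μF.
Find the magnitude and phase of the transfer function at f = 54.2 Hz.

Step 1 — Angular frequency: ω = 2π·54.2 = 340.5 rad/s.
Step 2 — Transfer function: H(jω) = 1/(1 + jωRC).
Step 3 — Denominator: 1 + jωRC = 1 + j·340.5·13.7·4.94e-09 = 1 + j2.305e-05.
Step 4 — H = 1 - j2.305e-05.
Step 5 — Magnitude: |H| = 1 (-0.0 dB); phase: φ = -0.0°.

|H| = 1 (-0.0 dB), φ = -0.0°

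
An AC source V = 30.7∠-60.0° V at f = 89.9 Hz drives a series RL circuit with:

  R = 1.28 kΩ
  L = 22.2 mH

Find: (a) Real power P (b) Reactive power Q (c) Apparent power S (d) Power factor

Step 1 — Angular frequency: ω = 2π·f = 2π·89.9 = 564.9 rad/s.
Step 2 — Component impedances:
  R: Z = R = 1280 Ω
  L: Z = jωL = j·564.9·0.0222 = 0 + j12.54 Ω
Step 3 — Series combination: Z_total = R + L = 1280 + j12.54 Ω = 1280∠0.6° Ω.
Step 4 — Source phasor: V = 30.7∠-60.0° V = 15.35 - j26.59 V.
Step 5 — Current: I = V / Z = 0.01179 - j0.02089 A = 0.02398∠-60.6° A.
Step 6 — Complex power: S = V·I* = 0.7362 + j0.007213 VA.
Step 7 — Real power: P = Re(S) = 0.7362 W.
Step 8 — Reactive power: Q = Im(S) = 0.007213 VAR.
Step 9 — Apparent power: |S| = 0.7363 VA.
Step 10 — Power factor: PF = P/|S| = 1 (lagging).

(a) P = 0.7362 W  (b) Q = 0.007213 VAR  (c) S = 0.7363 VA  (d) PF = 1 (lagging)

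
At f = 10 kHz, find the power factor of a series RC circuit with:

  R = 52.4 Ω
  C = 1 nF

Step 1 — Angular frequency: ω = 2π·f = 2π·1e+04 = 6.283e+04 rad/s.
Step 2 — Component impedances:
  R: Z = R = 52.4 Ω
  C: Z = 1/(jωC) = -j/(ω·C) = 0 - j1.592e+04 Ω
Step 3 — Series combination: Z_total = R + C = 52.4 - j1.592e+04 Ω = 1.592e+04∠-89.8° Ω.
Step 4 — Power factor: PF = cos(φ) = Re(Z)/|Z| = 52.4/15916 = 0.003292.
Step 5 — Type: Im(Z) = -1.592e+04 ⇒ leading (phase φ = -89.8°).

PF = 0.003292 (leading, φ = -89.8°)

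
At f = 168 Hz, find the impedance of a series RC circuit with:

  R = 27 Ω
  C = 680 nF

Step 1 — Angular frequency: ω = 2π·f = 2π·168 = 1056 rad/s.
Step 2 — Component impedances:
  R: Z = R = 27 Ω
  C: Z = 1/(jωC) = -j/(ω·C) = 0 - j1393 Ω
Step 3 — Series combination: Z_total = R + C = 27 - j1393 Ω = 1393∠-88.9° Ω.

Z = 27 - j1393 Ω = 1393∠-88.9° Ω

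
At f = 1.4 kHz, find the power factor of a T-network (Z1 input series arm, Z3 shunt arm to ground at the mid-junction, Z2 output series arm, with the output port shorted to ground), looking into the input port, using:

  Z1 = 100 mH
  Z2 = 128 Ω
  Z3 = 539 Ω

Step 1 — Angular frequency: ω = 2π·f = 2π·1400 = 8796 rad/s.
Step 2 — Component impedances:
  Z1: Z = jωL = j·8796·0.1 = 0 + j879.6 Ω
  Z2: Z = R = 128 Ω
  Z3: Z = R = 539 Ω
Step 3 — With the output port shorted to ground, the output series arm Z2 runs from the junction to ground; the shunt arm Z3 also runs from the junction to ground. They appear in parallel: Z3 || Z2 = 103.4 Ω.
Step 4 — Series with input arm Z1: Z_in = Z1 + (Z3 || Z2) = 103.4 + j879.6 Ω = 885.7∠83.3° Ω.
Step 5 — Power factor: PF = cos(φ) = Re(Z)/|Z| = 103.44/885.71 = 0.1168.
Step 6 — Type: Im(Z) = 879.6 ⇒ lagging (phase φ = 83.3°).

PF = 0.1168 (lagging, φ = 83.3°)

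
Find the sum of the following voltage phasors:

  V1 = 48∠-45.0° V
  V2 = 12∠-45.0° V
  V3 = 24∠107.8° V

Step 1 — Convert each phasor to rectangular form:
  V1 = 48·(cos(-45.0°) + j·sin(-45.0°)) = 33.94 - j33.94 V
  V2 = 12·(cos(-45.0°) + j·sin(-45.0°)) = 8.485 - j8.485 V
  V3 = 24·(cos(107.8°) + j·sin(107.8°)) = -7.337 + j22.85 V
Step 2 — Sum components: V_total = 35.09 - j19.58 V.
Step 3 — Convert to polar: |V_total| = 40.18 V, ∠V_total = -29.2°.

V_total = 40.18∠-29.2° V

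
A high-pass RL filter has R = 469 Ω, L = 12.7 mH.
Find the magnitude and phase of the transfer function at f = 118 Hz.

Step 1 — Angular frequency: ω = 2π·118 = 741.4 rad/s.
Step 2 — Transfer function: H(jω) = jωL/(R + jωL).
Step 3 — Numerator jωL = j·9.416; denominator R + jωL = 469 + j9.416.
Step 4 — H = 0.0004029 + j0.02007.
Step 5 — Magnitude: |H| = 0.02007 (-33.9 dB); phase: φ = 88.8°.

|H| = 0.02007 (-33.9 dB), φ = 88.8°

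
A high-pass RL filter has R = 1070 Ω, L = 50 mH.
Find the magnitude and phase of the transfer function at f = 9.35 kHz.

Step 1 — Angular frequency: ω = 2π·9350 = 5.875e+04 rad/s.
Step 2 — Transfer function: H(jω) = jωL/(R + jωL).
Step 3 — Numerator jωL = j·2937; denominator R + jωL = 1070 + j2937.
Step 4 — H = 0.8829 + j0.3216.
Step 5 — Magnitude: |H| = 0.9396 (-0.5 dB); phase: φ = 20.0°.

|H| = 0.9396 (-0.5 dB), φ = 20.0°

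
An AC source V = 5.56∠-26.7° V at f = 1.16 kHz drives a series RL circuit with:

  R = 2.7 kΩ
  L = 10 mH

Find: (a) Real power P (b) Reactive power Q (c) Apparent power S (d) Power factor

Step 1 — Angular frequency: ω = 2π·f = 2π·1160 = 7288 rad/s.
Step 2 — Component impedances:
  R: Z = R = 2700 Ω
  L: Z = jωL = j·7288·0.01 = 0 + j72.88 Ω
Step 3 — Series combination: Z_total = R + L = 2700 + j72.88 Ω = 2701∠1.5° Ω.
Step 4 — Source phasor: V = 5.56∠-26.7° V = 4.967 - j2.498 V.
Step 5 — Current: I = V / Z = 0.001813 - j0.0009742 A = 0.002059∠-28.2° A.
Step 6 — Complex power: S = V·I* = 0.01144 + j0.0003088 VA.
Step 7 — Real power: P = Re(S) = 0.01144 W.
Step 8 — Reactive power: Q = Im(S) = 0.0003088 VAR.
Step 9 — Apparent power: |S| = 0.01145 VA.
Step 10 — Power factor: PF = P/|S| = 0.9996 (lagging).

(a) P = 0.01144 W  (b) Q = 0.0003088 VAR  (c) S = 0.01145 VA  (d) PF = 0.9996 (lagging)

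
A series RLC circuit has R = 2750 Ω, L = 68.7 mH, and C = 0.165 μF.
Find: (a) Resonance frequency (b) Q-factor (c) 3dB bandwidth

Step 1 — Resonance: ω₀ = 1/√(LC) = 1/√(0.0687·1.65e-07) = 9392 rad/s.
Step 2 — f₀ = ω₀/(2π) = 1495 Hz.
Step 3 — Series Q: Q = ω₀L/R = 9392·0.0687/2750 = 0.2346.
Step 4 — Bandwidth: Δω = ω₀/Q = 4.003e+04 rad/s; BW = Δω/(2π) = 6371 Hz.

(a) f₀ = 1495 Hz  (b) Q = 0.2346  (c) BW = 6371 Hz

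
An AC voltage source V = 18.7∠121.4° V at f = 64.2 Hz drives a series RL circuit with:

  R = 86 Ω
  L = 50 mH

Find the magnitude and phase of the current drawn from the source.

Step 1 — Angular frequency: ω = 2π·f = 2π·64.2 = 403.4 rad/s.
Step 2 — Component impedances:
  R: Z = R = 86 Ω
  L: Z = jωL = j·403.4·0.05 = 0 + j20.17 Ω
Step 3 — Series combination: Z_total = R + L = 86 + j20.17 Ω = 88.33∠13.2° Ω.
Step 4 — Source phasor: V = 18.7∠121.4° V = -9.743 + j15.96 V.
Step 5 — Ohm's law: I = V / Z_total = (-9.743 + j15.96) / (86 + j20.17) = -0.06613 + j0.2011 A.
Step 6 — Convert to polar: |I| = 0.2117 A, ∠I = 108.2°.

I = 0.2117∠108.2° A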